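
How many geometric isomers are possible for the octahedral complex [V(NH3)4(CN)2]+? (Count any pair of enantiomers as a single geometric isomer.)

The six octahedral sites form three mutually perpendicular trans pairs.
Systematic placement gives 2 geometric isomers: CN trans; CN cis.

2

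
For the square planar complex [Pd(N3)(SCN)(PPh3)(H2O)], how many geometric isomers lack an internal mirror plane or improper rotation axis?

0

A square has two trans pairs of vertices; adjacent vertices are cis.
Systematic placement gives 3 geometric isomers: (H2O/PPh3 trans, N3/SCN trans); (H2O/SCN trans, N3/PPh3 trans); (H2O/N3 trans, PPh3/SCN trans).
Each arrangement has an internal mirror plane or centre of symmetry, so none is chiral.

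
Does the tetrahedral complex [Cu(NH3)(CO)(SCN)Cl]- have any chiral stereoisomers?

In a tetrahedral complex all four positions are equivalent and every pair of ligands is adjacent — there is no cis/trans distinction.
Only one geometric arrangement is possible; it has no improper symmetry element, so it exists as a pair of enantiomers (2 stereoisomers).

yes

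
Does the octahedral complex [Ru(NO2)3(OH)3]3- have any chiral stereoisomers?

no

An octahedron has six vertices in three trans pairs; every non-trans pair is cis.
The distinct arrangements are (2 in all): NO2 mer; NO2 fac.
Each arrangement has an internal mirror plane or centre of symmetry, so none is chiral.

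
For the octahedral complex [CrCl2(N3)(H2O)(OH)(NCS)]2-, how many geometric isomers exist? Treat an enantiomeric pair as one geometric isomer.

Systematic enumeration (placing each ligand type in turn and discarding arrangements equivalent by rotation or reflection) gives 9 geometric isomers.

9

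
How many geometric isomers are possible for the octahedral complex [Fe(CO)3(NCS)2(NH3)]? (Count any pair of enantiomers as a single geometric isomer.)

3

In an octahedral complex each vertex has one trans partner and four cis neighbours.
There are 3 geometric isomers: CO mer, NCS cis; CO mer, NCS trans; CO fac, NCS cis.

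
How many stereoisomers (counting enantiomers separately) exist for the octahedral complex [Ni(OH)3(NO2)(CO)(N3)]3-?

5

The six octahedral sites form three mutually perpendicular trans pairs.
The distinct arrangements are (4 in all): OH mer (3 arrangements); OH fac (chiral).
One of these lacks any improper symmetry element and so occurs as an enantiomeric pair, giving 4 + 1 = 5 stereoisomers in total.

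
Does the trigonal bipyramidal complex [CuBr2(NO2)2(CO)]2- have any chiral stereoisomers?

yes

In a trigonal bipyramid the two axial positions differ from the three equatorial ones.
Exhaustive case analysis gives 5 geometric isomers.
One of these lacks any improper symmetry element and so occurs as an enantiomeric pair, giving 5 + 1 = 6 stereoisomers in total.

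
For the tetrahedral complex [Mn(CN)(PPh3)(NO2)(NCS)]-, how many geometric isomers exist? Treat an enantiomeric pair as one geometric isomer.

In a tetrahedral complex all four positions are equivalent and every pair of ligands is adjacent — there is no cis/trans distinction.
Only one geometric arrangement is possible; it has no improper symmetry element, so it exists as a pair of enantiomers (2 stereoisomers).

1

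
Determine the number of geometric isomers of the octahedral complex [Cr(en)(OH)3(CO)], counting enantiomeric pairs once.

The six octahedral sites form three mutually perpendicular trans pairs.
Each en is bidentate and must span two cis positions.
Working through the distinct placements yields 2 geometric isomers: OH fac; OH mer.

2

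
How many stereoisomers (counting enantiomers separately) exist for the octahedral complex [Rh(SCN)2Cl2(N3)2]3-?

The six octahedral sites form three mutually perpendicular trans pairs.
Systematic placement gives 5 geometric isomers: SCN trans, Cl trans, N3 trans; SCN cis, Cl trans, N3 cis; SCN trans, Cl cis, N3 cis; SCN cis, Cl cis, N3 cis (chiral); SCN cis, Cl cis, N3 trans.
One of these lacks any improper symmetry element and so occurs as an enantiomeric pair, giving 5 + 1 = 6 stereoisomers in total.

6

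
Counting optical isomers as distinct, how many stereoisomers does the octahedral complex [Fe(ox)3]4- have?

2

In an octahedral complex each vertex has one trans partner and four cis neighbours.
Each ox is bidentate and must span two cis positions.
Only one geometric arrangement is possible; it has no improper symmetry element, so it exists as a pair of enantiomers (2 stereoisomers).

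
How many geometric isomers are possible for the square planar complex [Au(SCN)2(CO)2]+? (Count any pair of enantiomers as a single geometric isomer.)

A square has two trans pairs of vertices; adjacent vertices are cis.
Working through the distinct placements yields 2 geometric isomers: SCN cis; SCN trans.

2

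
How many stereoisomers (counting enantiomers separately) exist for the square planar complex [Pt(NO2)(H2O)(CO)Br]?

3

A square has two trans pairs of vertices; adjacent vertices are cis.
Systematic placement gives 3 geometric isomers: (Br/H2O trans, CO/NO2 trans); (Br/NO2 trans, CO/H2O trans); (Br/CO trans, H2O/NO2 trans).
Each arrangement has an internal mirror plane or centre of symmetry, so none is chiral.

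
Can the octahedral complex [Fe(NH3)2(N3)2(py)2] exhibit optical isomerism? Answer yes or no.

An octahedron has six vertices in three trans pairs; every non-trans pair is cis.
There are 5 geometric isomers: NH3 trans, N3 trans, py trans; NH3 cis, N3 trans, py cis; NH3 cis, N3 cis, py trans; NH3 cis, N3 cis, py cis (chiral); NH3 trans, N3 cis, py cis.
One of these lacks any improper symmetry element and so occurs as an enantiomeric pair, giving 5 + 1 = 6 stereoisomers in total.

yes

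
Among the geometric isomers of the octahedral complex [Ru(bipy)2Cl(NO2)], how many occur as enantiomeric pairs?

1

An octahedron has six vertices in three trans pairs; every non-trans pair is cis.
Each bipy is bidentate and must span two cis positions.
The distinct arrangements are (2 in all): Cl and NO2 mutually trans; Cl and NO2 mutually cis (chiral).
One of these lacks any improper symmetry element and so occurs as an enantiomeric pair, giving 2 + 1 = 3 stereoisomers in total.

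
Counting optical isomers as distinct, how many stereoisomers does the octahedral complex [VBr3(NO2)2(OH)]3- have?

3

An octahedron has six vertices in three trans pairs; every non-trans pair is cis.
The distinct arrangements are (3 in all): Br mer, NO2 cis; Br mer, NO2 trans; Br fac, NO2 cis.
Each arrangement has an internal mirror plane or centre of symmetry, so none is chiral.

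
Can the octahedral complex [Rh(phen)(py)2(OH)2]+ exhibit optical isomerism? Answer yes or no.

yes

In an octahedral complex each vertex has one trans partner and four cis neighbours.
Each phen is bidentate and must span two cis positions.
Working through the distinct placements yields 3 geometric isomers: py cis, OH trans; py trans, OH cis; py cis, OH cis (chiral).
One of these lacks any improper symmetry element and so occurs as an enantiomeric pair, giving 3 + 1 = 4 stereoisomers in total.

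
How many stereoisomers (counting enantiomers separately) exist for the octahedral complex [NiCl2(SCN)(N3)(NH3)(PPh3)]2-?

The six octahedral sites form three mutually perpendicular trans pairs.
Exhaustive case analysis gives 9 geometric isomers.
Of these, 6 lack any improper symmetry element and so occur as enantiomeric pairs, giving 9 + 6 = 15 stereoisomers in total.

15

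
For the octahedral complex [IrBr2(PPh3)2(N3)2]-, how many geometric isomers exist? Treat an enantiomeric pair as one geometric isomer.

5

In an octahedral complex each vertex has one trans partner and four cis neighbours.
Systematic placement gives 5 geometric isomers: Br trans, PPh3 trans, N3 trans; Br trans, PPh3 cis, N3 cis; Br cis, PPh3 trans, N3 cis; Br cis, PPh3 cis, N3 cis (chiral); Br cis, PPh3 cis, N3 trans.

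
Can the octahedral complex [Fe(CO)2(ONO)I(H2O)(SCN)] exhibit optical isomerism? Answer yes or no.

Systematic enumeration (placing each ligand type in turn and discarding arrangements equivalent by rotation or reflection) gives 9 geometric isomers.
Of these, 6 lack any improper symmetry element and so occur as enantiomeric pairs, giving 9 + 6 = 15 stereoisomers in total.

yes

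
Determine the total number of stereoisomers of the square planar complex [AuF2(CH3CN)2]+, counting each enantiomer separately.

In a square planar complex each vertex has one trans partner and two cis neighbours.
There are 2 geometric isomers: F cis; F trans.
Each arrangement has an internal mirror plane or centre of symmetry, so none is chiral.

2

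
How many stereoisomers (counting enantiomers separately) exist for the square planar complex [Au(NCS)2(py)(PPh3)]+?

2

There are 2 geometric isomers: NCS cis; NCS trans.
Each arrangement has an internal mirror plane or centre of symmetry, so none is chiral.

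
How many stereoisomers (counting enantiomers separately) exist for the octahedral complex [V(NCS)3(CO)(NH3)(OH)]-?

An octahedron has six vertices in three trans pairs; every non-trans pair is cis.
Systematic placement gives 4 geometric isomers: NCS mer (3 arrangements); NCS fac (chiral).
One of these lacks any improper symmetry element and so occurs as an enantiomeric pair, giving 4 + 1 = 5 stereoisomers in total.

5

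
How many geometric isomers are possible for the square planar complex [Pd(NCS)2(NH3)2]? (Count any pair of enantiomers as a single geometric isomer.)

In a square planar complex each vertex has one trans partner and two cis neighbours.
The distinct arrangements are (2 in all): NCS cis; NCS trans.

2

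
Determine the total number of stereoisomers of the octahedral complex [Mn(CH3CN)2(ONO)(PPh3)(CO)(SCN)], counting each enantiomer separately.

Systematic enumeration (placing each ligand type in turn and discarding arrangements equivalent by rotation or reflection) gives 9 geometric isomers.
Of these, 6 lack any improper symmetry element and so occur as enantiomeric pairs, giving 9 + 6 = 15 stereoisomers in total.

15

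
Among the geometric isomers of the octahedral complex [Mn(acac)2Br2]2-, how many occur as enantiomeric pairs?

1

An octahedron has six vertices in three trans pairs; every non-trans pair is cis.
Each acac is bidentate and must span two cis positions.
There are 2 geometric isomers: Br trans; Br cis (chiral).
One of these lacks any improper symmetry element and so occurs as an enantiomeric pair, giving 2 + 1 = 3 stereoisomers in total.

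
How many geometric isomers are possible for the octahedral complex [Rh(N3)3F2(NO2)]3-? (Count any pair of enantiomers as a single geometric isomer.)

3

The six octahedral sites form three mutually perpendicular trans pairs.
The distinct arrangements are (3 in all): N3 mer, F trans; N3 fac, F cis; N3 mer, F cis.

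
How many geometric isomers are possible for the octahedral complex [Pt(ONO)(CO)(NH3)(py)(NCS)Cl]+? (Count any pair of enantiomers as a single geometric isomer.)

15

The six octahedral sites form three mutually perpendicular trans pairs.
Systematic enumeration (placing each ligand type in turn and discarding arrangements equivalent by rotation or reflection) gives 15 geometric isomers.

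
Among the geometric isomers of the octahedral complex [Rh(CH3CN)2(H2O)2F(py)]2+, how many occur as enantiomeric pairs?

In an octahedral complex each vertex has one trans partner and four cis neighbours.
Systematic placement gives 6 geometric isomers: CH3CN trans, H2O cis; CH3CN trans, H2O trans; CH3CN cis, H2O cis (3 arrangements, 2 chiral); CH3CN cis, H2O trans.
Of these, 2 lack any improper symmetry element and so occur as enantiomeric pairs, giving 6 + 2 = 8 stereoisomers in total.

2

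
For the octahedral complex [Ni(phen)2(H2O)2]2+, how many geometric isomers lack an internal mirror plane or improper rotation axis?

1

In an octahedral complex each vertex has one trans partner and four cis neighbours.
Each phen is bidentate and must span two cis positions.
Working through the distinct placements yields 2 geometric isomers: H2O trans; H2O cis (chiral).
One of these lacks any improper symmetry element and so occurs as an enantiomeric pair, giving 2 + 1 = 3 stereoisomers in total.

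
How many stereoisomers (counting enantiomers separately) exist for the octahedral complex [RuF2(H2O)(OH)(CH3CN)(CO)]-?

In an octahedral complex each vertex has one trans partner and four cis neighbours.
Systematic enumeration (placing each ligand type in turn and discarding arrangements equivalent by rotation or reflection) gives 9 geometric isomers.
Of these, 6 lack any improper symmetry element and so occur as enantiomeric pairs, giving 9 + 6 = 15 stereoisomers in total.

15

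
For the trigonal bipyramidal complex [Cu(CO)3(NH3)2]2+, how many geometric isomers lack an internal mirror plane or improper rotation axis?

0

A trigonal bipyramid has two axial and three equatorial sites, which are chemically inequivalent.
The distinct arrangements are (3 in all): NH3 both equatorial; NH3 one axial, one equatorial; NH3 both axial.
Each arrangement has an internal mirror plane or centre of symmetry, so none is chiral.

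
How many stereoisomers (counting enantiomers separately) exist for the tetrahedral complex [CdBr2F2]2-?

1

All four vertices of a tetrahedron are equivalent and mutually adjacent, so cis/trans isomerism cannot arise.
Only one geometric arrangement is possible.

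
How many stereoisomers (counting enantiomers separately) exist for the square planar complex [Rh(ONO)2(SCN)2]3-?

Working through the distinct placements yields 2 geometric isomers: ONO cis; ONO trans.
Each arrangement has an internal mirror plane or centre of symmetry, so none is chiral.

2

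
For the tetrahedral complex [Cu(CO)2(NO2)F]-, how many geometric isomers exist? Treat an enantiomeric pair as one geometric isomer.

Only one geometric arrangement is possible.

1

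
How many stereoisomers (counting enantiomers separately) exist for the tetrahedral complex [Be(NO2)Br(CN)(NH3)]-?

2

Only one geometric arrangement is possible; it has no improper symmetry element, so it exists as a pair of enantiomers (2 stereoisomers).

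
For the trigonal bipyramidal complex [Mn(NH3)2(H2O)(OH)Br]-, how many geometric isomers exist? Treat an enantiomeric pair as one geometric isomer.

Systematic enumeration (placing each ligand type in turn and discarding arrangements equivalent by rotation or reflection) gives 7 geometric isomers.

7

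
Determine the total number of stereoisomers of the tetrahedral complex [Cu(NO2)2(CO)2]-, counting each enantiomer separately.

1

In a tetrahedral complex all four positions are equivalent and every pair of ligands is adjacent — there is no cis/trans distinction.
Only one geometric arrangement is possible.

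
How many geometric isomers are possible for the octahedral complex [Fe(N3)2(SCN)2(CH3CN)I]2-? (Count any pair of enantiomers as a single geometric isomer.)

In an octahedral complex each vertex has one trans partner and four cis neighbours.
Systematic placement gives 6 geometric isomers: N3 trans, SCN trans; N3 cis, SCN cis (3 arrangements, 2 chiral); N3 cis, SCN trans; N3 trans, SCN cis.

6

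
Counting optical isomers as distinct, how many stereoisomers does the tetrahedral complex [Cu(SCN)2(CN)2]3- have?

All four vertices of a tetrahedron are equivalent and mutually adjacent, so cis/trans isomerism cannot arise.
Only one geometric arrangement is possible.

1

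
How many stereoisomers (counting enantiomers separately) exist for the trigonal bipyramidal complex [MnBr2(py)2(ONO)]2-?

6

A trigonal bipyramid has two axial and three equatorial sites, which are chemically inequivalent.
Exhaustive case analysis gives 5 geometric isomers.
One of these lacks any improper symmetry element and so occurs as an enantiomeric pair, giving 5 + 1 = 6 stereoisomers in total.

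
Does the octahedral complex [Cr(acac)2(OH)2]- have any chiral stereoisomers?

The six octahedral sites form three mutually perpendicular trans pairs.
Each acac is bidentate and must span two cis positions.
There are 2 geometric isomers: OH trans; OH cis (chiral).
One of these lacks any improper symmetry element and so occurs as an enantiomeric pair, giving 2 + 1 = 3 stereoisomers in total.

yes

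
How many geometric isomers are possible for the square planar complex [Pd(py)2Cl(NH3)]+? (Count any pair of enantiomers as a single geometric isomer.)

2

In a square planar complex each vertex has one trans partner and two cis neighbours.
Systematic placement gives 2 geometric isomers: py cis; py trans.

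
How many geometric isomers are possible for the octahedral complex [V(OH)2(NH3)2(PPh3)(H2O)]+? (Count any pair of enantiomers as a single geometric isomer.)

6

There are 6 geometric isomers: OH cis, NH3 cis (3 arrangements, 2 chiral); OH trans, NH3 cis; OH cis, NH3 trans; OH trans, NH3 trans.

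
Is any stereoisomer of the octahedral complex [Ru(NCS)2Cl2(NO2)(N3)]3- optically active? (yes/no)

The six octahedral sites form three mutually perpendicular trans pairs.
Working through the distinct placements yields 6 geometric isomers: NCS cis, Cl trans; NCS trans, Cl trans; NCS cis, Cl cis (3 arrangements, 2 chiral); NCS trans, Cl cis.
Of these, 2 lack any improper symmetry element and so occur as enantiomeric pairs, giving 6 + 2 = 8 stereoisomers in total.

yes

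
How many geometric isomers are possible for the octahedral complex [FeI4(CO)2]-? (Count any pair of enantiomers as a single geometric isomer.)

2

In an octahedral complex each vertex has one trans partner and four cis neighbours.
Systematic placement gives 2 geometric isomers: CO trans; CO cis.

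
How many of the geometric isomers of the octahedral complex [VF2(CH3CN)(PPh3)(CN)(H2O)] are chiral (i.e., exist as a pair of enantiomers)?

An octahedron has six vertices in three trans pairs; every non-trans pair is cis.
Placing the ligands in turn and identifying arrangements related by rotation or reflection leaves 9 distinct geometric isomers.
Of these, 6 lack any improper symmetry element and so occur as enantiomeric pairs, giving 9 + 6 = 15 stereoisomers in total.

6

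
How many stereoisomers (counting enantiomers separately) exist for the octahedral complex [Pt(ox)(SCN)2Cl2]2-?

4

Each ox is bidentate and must span two cis positions.
Systematic placement gives 3 geometric isomers: SCN cis, Cl trans; SCN cis, Cl cis (chiral); SCN trans, Cl cis.
One of these lacks any improper symmetry element and so occurs as an enantiomeric pair, giving 3 + 1 = 4 stereoisomers in total.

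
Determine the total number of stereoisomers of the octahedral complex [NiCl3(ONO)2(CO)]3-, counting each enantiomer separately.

3

An octahedron has six vertices in three trans pairs; every non-trans pair is cis.
There are 3 geometric isomers: Cl mer, ONO trans; Cl fac, ONO cis; Cl mer, ONO cis.
Each arrangement has an internal mirror plane or centre of symmetry, so none is chiral.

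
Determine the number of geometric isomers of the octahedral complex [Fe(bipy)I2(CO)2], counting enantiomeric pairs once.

In an octahedral complex each vertex has one trans partner and four cis neighbours.
Each bipy is bidentate and must span two cis positions.
The distinct arrangements are (3 in all): I cis, CO trans; I cis, CO cis (chiral); I trans, CO cis.

3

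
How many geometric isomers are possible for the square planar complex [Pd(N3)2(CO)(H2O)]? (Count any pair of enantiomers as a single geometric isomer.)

2

A square has two trans pairs of vertices; adjacent vertices are cis.
The distinct arrangements are (2 in all): N3 cis; N3 trans.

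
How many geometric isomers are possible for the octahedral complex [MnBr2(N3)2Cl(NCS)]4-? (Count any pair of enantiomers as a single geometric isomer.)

In an octahedral complex each vertex has one trans partner and four cis neighbours.
Working through the distinct placements yields 6 geometric isomers: Br trans, N3 cis; Br trans, N3 trans; Br cis, N3 cis (3 arrangements, 2 chiral); Br cis, N3 trans.

6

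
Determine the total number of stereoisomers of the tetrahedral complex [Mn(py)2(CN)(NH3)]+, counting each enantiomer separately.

In a tetrahedral complex all four positions are equivalent and every pair of ligands is adjacent — there is no cis/trans distinction.
Only one geometric arrangement is possible.

1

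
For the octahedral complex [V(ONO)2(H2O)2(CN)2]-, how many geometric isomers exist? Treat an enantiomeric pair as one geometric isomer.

5

An octahedron has six vertices in three trans pairs; every non-trans pair is cis.
Working through the distinct placements yields 5 geometric isomers: ONO trans, H2O trans, CN trans; ONO cis, H2O cis, CN trans; ONO trans, H2O cis, CN cis; ONO cis, H2O cis, CN cis (chiral); ONO cis, H2O trans, CN cis.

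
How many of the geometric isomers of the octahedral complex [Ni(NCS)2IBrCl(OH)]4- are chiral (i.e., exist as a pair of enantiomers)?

In an octahedral complex each vertex has one trans partner and four cis neighbours.
Placing the ligands in turn and identifying arrangements related by rotation or reflection leaves 9 distinct geometric isomers.
Of these, 6 lack any improper symmetry element and so occur as enantiomeric pairs, giving 9 + 6 = 15 stereoisomers in total.

6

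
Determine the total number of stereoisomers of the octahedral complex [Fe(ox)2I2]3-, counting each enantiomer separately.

3

An octahedron has six vertices in three trans pairs; every non-trans pair is cis.
Each ox is bidentate and must span two cis positions.
Systematic placement gives 2 geometric isomers: I trans; I cis (chiral).
One of these lacks any improper symmetry element and so occurs as an enantiomeric pair, giving 2 + 1 = 3 stereoisomers in total.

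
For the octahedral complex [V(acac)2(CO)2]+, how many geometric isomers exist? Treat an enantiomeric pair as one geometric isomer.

In an octahedral complex each vertex has one trans partner and four cis neighbours.
Each acac is bidentate and must span two cis positions.
There are 2 geometric isomers: CO trans; CO cis (chiral).

2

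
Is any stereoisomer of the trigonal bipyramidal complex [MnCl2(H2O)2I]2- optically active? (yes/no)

yes

A trigonal bipyramid has two axial and three equatorial sites, which are chemically inequivalent.
Placing the ligands in turn and identifying arrangements related by rotation or reflection leaves 5 distinct geometric isomers.
One of these lacks any improper symmetry element and so occurs as an enantiomeric pair, giving 5 + 1 = 6 stereoisomers in total.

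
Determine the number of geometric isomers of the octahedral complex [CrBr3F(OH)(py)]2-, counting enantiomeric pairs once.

4

An octahedron has six vertices in three trans pairs; every non-trans pair is cis.
Working through the distinct placements yields 4 geometric isomers: Br mer (3 arrangements); Br fac (chiral).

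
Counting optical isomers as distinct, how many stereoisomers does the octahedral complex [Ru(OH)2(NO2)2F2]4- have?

6

An octahedron has six vertices in three trans pairs; every non-trans pair is cis.
There are 5 geometric isomers: OH trans, NO2 trans, F trans; OH cis, NO2 cis, F trans; OH trans, NO2 cis, F cis; OH cis, NO2 cis, F cis (chiral); OH cis, NO2 trans, F cis.
One of these lacks any improper symmetry element and so occurs as an enantiomeric pair, giving 5 + 1 = 6 stereoisomers in total.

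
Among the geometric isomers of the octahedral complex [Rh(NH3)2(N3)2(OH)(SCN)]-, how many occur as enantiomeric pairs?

2

An octahedron has six vertices in three trans pairs; every non-trans pair is cis.
The distinct arrangements are (6 in all): NH3 trans, N3 trans; NH3 cis, N3 trans; NH3 cis, N3 cis (3 arrangements, 2 chiral); NH3 trans, N3 cis.
Of these, 2 lack any improper symmetry element and so occur as enantiomeric pairs, giving 6 + 2 = 8 stereoisomers in total.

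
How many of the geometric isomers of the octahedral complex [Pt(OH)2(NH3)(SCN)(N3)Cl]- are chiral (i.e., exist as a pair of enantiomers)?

6

The six octahedral sites form three mutually perpendicular trans pairs.
Systematic enumeration (placing each ligand type in turn and discarding arrangements equivalent by rotation or reflection) gives 9 geometric isomers.
Of these, 6 lack any improper symmetry element and so occur as enantiomeric pairs, giving 9 + 6 = 15 stereoisomers in total.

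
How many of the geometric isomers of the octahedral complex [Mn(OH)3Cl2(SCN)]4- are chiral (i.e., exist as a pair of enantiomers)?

An octahedron has six vertices in three trans pairs; every non-trans pair is cis.
There are 3 geometric isomers: OH mer, Cl trans; OH fac, Cl cis; OH mer, Cl cis.
Each arrangement has an internal mirror plane or centre of symmetry, so none is chiral.

0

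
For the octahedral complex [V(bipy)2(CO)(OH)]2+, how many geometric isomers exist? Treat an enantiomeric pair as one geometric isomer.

The six octahedral sites form three mutually perpendicular trans pairs.
Each bipy is bidentate and must span two cis positions.
The distinct arrangements are (2 in all): CO and OH mutually trans; CO and OH mutually cis (chiral).

2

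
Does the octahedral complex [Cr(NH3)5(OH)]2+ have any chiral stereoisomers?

no

In an octahedral complex each vertex has one trans partner and four cis neighbours.
Only one geometric arrangement is possible.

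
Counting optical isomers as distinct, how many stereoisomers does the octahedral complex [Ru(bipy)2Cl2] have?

Each bipy is bidentate and must span two cis positions.
There are 2 geometric isomers: Cl trans; Cl cis (chiral).
One of these lacks any improper symmetry element and so occurs as an enantiomeric pair, giving 2 + 1 = 3 stereoisomers in total.

3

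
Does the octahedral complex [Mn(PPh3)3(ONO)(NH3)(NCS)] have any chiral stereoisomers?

yes

In an octahedral complex each vertex has one trans partner and four cis neighbours.
The distinct arrangements are (4 in all): PPh3 mer (3 arrangements); PPh3 fac (chiral).
One of these lacks any improper symmetry element and so occurs as an enantiomeric pair, giving 4 + 1 = 5 stereoisomers in total.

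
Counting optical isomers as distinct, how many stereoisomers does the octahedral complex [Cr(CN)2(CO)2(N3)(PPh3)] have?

An octahedron has six vertices in three trans pairs; every non-trans pair is cis.
The distinct arrangements are (6 in all): CN trans, CO trans; CN trans, CO cis; CN cis, CO cis (3 arrangements, 2 chiral); CN cis, CO trans.
Of these, 2 lack any improper symmetry element and so occur as enantiomeric pairs, giving 6 + 2 = 8 stereoisomers in total.

8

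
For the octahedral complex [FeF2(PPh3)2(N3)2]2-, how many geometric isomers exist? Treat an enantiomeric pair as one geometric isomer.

5

In an octahedral complex each vertex has one trans partner and four cis neighbours.
The distinct arrangements are (5 in all): F trans, PPh3 trans, N3 trans; F trans, PPh3 cis, N3 cis; F cis, PPh3 trans, N3 cis; F cis, PPh3 cis, N3 cis (chiral); F cis, PPh3 cis, N3 trans.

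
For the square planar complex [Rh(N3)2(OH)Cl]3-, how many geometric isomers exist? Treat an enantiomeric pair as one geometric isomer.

2

In a square planar complex each vertex has one trans partner and two cis neighbours.
The distinct arrangements are (2 in all): N3 cis; N3 trans.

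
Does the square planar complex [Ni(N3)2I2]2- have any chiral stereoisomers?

no

Systematic placement gives 2 geometric isomers: N3 cis; N3 trans.
Each arrangement has an internal mirror plane or centre of symmetry, so none is chiral.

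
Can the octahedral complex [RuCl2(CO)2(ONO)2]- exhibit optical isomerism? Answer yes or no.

yes

The six octahedral sites form three mutually perpendicular trans pairs.
Working through the distinct placements yields 5 geometric isomers: Cl trans, CO trans, ONO trans; Cl cis, CO trans, ONO cis; Cl cis, CO cis, ONO trans; Cl cis, CO cis, ONO cis (chiral); Cl trans, CO cis, ONO cis.
One of these lacks any improper symmetry element and so occurs as an enantiomeric pair, giving 5 + 1 = 6 stereoisomers in total.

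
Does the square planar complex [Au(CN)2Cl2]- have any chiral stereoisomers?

Systematic placement gives 2 geometric isomers: CN cis; CN trans.
Each arrangement has an internal mirror plane or centre of symmetry, so none is chiral.

no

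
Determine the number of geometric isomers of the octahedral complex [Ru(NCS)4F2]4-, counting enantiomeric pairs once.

2

An octahedron has six vertices in three trans pairs; every non-trans pair is cis.
The distinct arrangements are (2 in all): F trans; F cis.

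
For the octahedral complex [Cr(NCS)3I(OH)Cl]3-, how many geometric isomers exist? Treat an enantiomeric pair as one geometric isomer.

An octahedron has six vertices in three trans pairs; every non-trans pair is cis.
There are 4 geometric isomers: NCS mer (3 arrangements); NCS fac (chiral).

4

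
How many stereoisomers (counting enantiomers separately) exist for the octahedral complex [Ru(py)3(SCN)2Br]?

3

The distinct arrangements are (3 in all): py mer, SCN cis; py mer, SCN trans; py fac, SCN cis.
Each arrangement has an internal mirror plane or centre of symmetry, so none is chiral.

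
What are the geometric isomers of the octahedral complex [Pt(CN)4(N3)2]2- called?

cis and trans

The six octahedral sites form three mutually perpendicular trans pairs.
Systematic placement gives 2 geometric isomers: N3 trans; N3 cis.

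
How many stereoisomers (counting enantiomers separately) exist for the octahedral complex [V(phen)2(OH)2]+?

The six octahedral sites form three mutually perpendicular trans pairs.
Each phen is bidentate and must span two cis positions.
Systematic placement gives 2 geometric isomers: OH trans; OH cis (chiral).
One of these lacks any improper symmetry element and so occurs as an enantiomeric pair, giving 2 + 1 = 3 stereoisomers in total.

3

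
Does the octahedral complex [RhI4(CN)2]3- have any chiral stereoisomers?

no

Systematic placement gives 2 geometric isomers: CN trans; CN cis.
Each arrangement has an internal mirror plane or centre of symmetry, so none is chiral.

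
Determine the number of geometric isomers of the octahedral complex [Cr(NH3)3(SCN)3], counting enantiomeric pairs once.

The six octahedral sites form three mutually perpendicular trans pairs.
Systematic placement gives 2 geometric isomers: NH3 mer; NH3 fac.

2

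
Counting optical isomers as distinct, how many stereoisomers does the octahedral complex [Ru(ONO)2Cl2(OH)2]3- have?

6

Systematic placement gives 5 geometric isomers: ONO trans, Cl trans, OH trans; ONO cis, Cl trans, OH cis; ONO trans, Cl cis, OH cis; ONO cis, Cl cis, OH cis (chiral); ONO cis, Cl cis, OH trans.
One of these lacks any improper symmetry element and so occurs as an enantiomeric pair, giving 5 + 1 = 6 stereoisomers in total.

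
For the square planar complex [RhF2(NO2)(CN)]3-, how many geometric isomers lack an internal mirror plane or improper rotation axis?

0

In a square planar complex each vertex has one trans partner and two cis neighbours.
Working through the distinct placements yields 2 geometric isomers: F cis; F trans.
Each arrangement has an internal mirror plane or centre of symmetry, so none is chiral.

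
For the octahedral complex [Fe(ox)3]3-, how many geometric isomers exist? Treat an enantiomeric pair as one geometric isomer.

The six octahedral sites form three mutually perpendicular trans pairs.
Each ox is bidentate and must span two cis positions.
Only one geometric arrangement is possible; it has no improper symmetry element, so it exists as a pair of enantiomers (2 stereoisomers).

1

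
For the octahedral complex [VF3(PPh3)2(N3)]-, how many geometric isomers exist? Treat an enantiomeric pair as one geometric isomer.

Working through the distinct placements yields 3 geometric isomers: F mer, PPh3 trans; F mer, PPh3 cis; F fac, PPh3 cis.

3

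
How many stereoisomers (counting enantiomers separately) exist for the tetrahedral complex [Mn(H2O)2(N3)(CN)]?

Only one geometric arrangement is possible.

1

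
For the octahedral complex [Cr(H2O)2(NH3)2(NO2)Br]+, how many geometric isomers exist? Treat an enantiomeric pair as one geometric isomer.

6

An octahedron has six vertices in three trans pairs; every non-trans pair is cis.
Working through the distinct placements yields 6 geometric isomers: H2O cis, NH3 cis (3 arrangements, 2 chiral); H2O cis, NH3 trans; H2O trans, NH3 cis; H2O trans, NH3 trans.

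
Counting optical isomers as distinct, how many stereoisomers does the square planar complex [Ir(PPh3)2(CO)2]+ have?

In a square planar complex each vertex has one trans partner and two cis neighbours.
Working through the distinct placements yields 2 geometric isomers: PPh3 cis; PPh3 trans.
Each arrangement has an internal mirror plane or centre of symmetry, so none is chiral.

2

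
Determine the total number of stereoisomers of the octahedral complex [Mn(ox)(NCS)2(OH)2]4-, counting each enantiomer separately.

4

Each ox is bidentate and must span two cis positions.
Working through the distinct placements yields 3 geometric isomers: NCS trans, OH cis; NCS cis, OH cis (chiral); NCS cis, OH trans.
One of these lacks any improper symmetry element and so occurs as an enantiomeric pair, giving 3 + 1 = 4 stereoisomers in total.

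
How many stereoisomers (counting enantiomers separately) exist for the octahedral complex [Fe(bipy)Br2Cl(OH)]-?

In an octahedral complex each vertex has one trans partner and four cis neighbours.
Each bipy is bidentate and must span two cis positions.
Working through the distinct placements yields 4 geometric isomers: Br trans; Br cis (3 arrangements, 2 chiral).
Of these, 2 lack any improper symmetry element and so occur as enantiomeric pairs, giving 4 + 2 = 6 stereoisomers in total.

6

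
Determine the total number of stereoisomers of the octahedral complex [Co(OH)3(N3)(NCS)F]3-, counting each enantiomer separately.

5

The six octahedral sites form three mutually perpendicular trans pairs.
The distinct arrangements are (4 in all): OH mer (3 arrangements); OH fac (chiral).
One of these lacks any improper symmetry element and so occurs as an enantiomeric pair, giving 4 + 1 = 5 stereoisomers in total.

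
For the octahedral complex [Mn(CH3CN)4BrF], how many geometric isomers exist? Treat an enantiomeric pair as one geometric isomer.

An octahedron has six vertices in three trans pairs; every non-trans pair is cis.
Systematic placement gives 2 geometric isomers: Br and F mutually cis; Br and F mutually trans.

2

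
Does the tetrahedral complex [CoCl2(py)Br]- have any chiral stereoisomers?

no

In a tetrahedral complex all four positions are equivalent and every pair of ligands is adjacent — there is no cis/trans distinction.
Only one geometric arrangement is possible.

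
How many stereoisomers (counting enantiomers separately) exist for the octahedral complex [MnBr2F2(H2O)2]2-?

6

The six octahedral sites form three mutually perpendicular trans pairs.
There are 5 geometric isomers: Br trans, F trans, H2O trans; Br trans, F cis, H2O cis; Br cis, F cis, H2O trans; Br cis, F cis, H2O cis (chiral); Br cis, F trans, H2O cis.
One of these lacks any improper symmetry element and so occurs as an enantiomeric pair, giving 5 + 1 = 6 stereoisomers in total.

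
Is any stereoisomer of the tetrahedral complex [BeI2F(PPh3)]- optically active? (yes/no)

In a tetrahedral complex all four positions are equivalent and every pair of ligands is adjacent — there is no cis/trans distinction.
Only one geometric arrangement is possible.

no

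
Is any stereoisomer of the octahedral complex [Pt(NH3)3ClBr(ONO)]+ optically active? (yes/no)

In an octahedral complex each vertex has one trans partner and four cis neighbours.
Working through the distinct placements yields 4 geometric isomers: NH3 mer (3 arrangements); NH3 fac (chiral).
One of these lacks any improper symmetry element and so occurs as an enantiomeric pair, giving 4 + 1 = 5 stereoisomers in total.

yes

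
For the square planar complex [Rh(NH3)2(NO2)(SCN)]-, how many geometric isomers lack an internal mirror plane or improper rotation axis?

0

Systematic placement gives 2 geometric isomers: NH3 cis; NH3 trans.
Each arrangement has an internal mirror plane or centre of symmetry, so none is chiral.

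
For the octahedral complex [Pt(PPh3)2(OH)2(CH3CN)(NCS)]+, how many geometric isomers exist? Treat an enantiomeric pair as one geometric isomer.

An octahedron has six vertices in three trans pairs; every non-trans pair is cis.
Systematic placement gives 6 geometric isomers: PPh3 trans, OH trans; PPh3 cis, OH cis (3 arrangements, 2 chiral); PPh3 trans, OH cis; PPh3 cis, OH trans.

6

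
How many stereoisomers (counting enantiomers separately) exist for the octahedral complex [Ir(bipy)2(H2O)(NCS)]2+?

3

In an octahedral complex each vertex has one trans partner and four cis neighbours.
Each bipy is bidentate and must span two cis positions.
The distinct arrangements are (2 in all): H2O and NCS mutually trans; H2O and NCS mutually cis (chiral).
One of these lacks any improper symmetry element and so occurs as an enantiomeric pair, giving 2 + 1 = 3 stereoisomers in total.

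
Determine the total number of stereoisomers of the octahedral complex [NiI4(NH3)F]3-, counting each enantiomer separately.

Working through the distinct placements yields 2 geometric isomers: NH3 and F mutually cis; NH3 and F mutually trans.
Each arrangement has an internal mirror plane or centre of symmetry, so none is chiral.

2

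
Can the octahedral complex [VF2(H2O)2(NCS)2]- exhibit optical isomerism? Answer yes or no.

An octahedron has six vertices in three trans pairs; every non-trans pair is cis.
Working through the distinct placements yields 5 geometric isomers: F trans, H2O trans, NCS trans; F trans, H2O cis, NCS cis; F cis, H2O cis, NCS trans; F cis, H2O cis, NCS cis (chiral); F cis, H2O trans, NCS cis.
One of these lacks any improper symmetry element and so occurs as an enantiomeric pair, giving 5 + 1 = 6 stereoisomers in total.

yes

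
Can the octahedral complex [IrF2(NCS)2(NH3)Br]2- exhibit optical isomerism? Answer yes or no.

In an octahedral complex each vertex has one trans partner and four cis neighbours.
There are 6 geometric isomers: F cis, NCS cis (3 arrangements, 2 chiral); F cis, NCS trans; F trans, NCS cis; F trans, NCS trans.
Of these, 2 lack any improper symmetry element and so occur as enantiomeric pairs, giving 6 + 2 = 8 stereoisomers in total.

yes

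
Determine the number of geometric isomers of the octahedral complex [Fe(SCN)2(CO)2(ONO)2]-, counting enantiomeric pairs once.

5

An octahedron has six vertices in three trans pairs; every non-trans pair is cis.
Systematic placement gives 5 geometric isomers: SCN trans, CO trans, ONO trans; SCN cis, CO trans, ONO cis; SCN trans, CO cis, ONO cis; SCN cis, CO cis, ONO cis (chiral); SCN cis, CO cis, ONO trans.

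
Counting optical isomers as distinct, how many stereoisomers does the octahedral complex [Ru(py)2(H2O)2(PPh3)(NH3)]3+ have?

8

The six octahedral sites form three mutually perpendicular trans pairs.
Systematic placement gives 6 geometric isomers: py trans, H2O trans; py cis, H2O trans; py trans, H2O cis; py cis, H2O cis (3 arrangements, 2 chiral).
Of these, 2 lack any improper symmetry element and so occur as enantiomeric pairs, giving 6 + 2 = 8 stereoisomers in total.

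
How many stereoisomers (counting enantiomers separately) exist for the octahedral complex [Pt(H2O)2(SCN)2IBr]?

8

An octahedron has six vertices in three trans pairs; every non-trans pair is cis.
Systematic placement gives 6 geometric isomers: H2O cis, SCN trans; H2O cis, SCN cis (3 arrangements, 2 chiral); H2O trans, SCN trans; H2O trans, SCN cis.
Of these, 2 lack any improper symmetry element and so occur as enantiomeric pairs, giving 6 + 2 = 8 stereoisomers in total.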